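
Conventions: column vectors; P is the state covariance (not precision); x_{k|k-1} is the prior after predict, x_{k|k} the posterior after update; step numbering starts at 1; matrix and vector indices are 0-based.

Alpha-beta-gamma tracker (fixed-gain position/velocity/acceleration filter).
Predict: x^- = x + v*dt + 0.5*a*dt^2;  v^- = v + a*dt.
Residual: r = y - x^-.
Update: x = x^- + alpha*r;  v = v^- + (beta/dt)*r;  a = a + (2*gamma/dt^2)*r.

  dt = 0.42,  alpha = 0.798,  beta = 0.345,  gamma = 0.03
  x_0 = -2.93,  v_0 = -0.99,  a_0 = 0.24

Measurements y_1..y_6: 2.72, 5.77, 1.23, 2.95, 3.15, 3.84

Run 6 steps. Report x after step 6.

step 1: x_pred=-3.3246  r=6.0446  x^+=1.4990  v^+=4.0760  a^+=2.2960
step 2: x_pred=3.4134  r=2.3566  x^+=5.2940  v^+=6.9761  a^+=3.0976
step 3: x_pred=8.4971  r=-7.2671  x^+=2.6980  v^+=2.3076  a^+=0.6257
step 4: x_pred=3.7224  r=-0.7724  x^+=3.1060  v^+=1.9360  a^+=0.3630
step 5: x_pred=3.9512  r=-0.8012  x^+=3.3118  v^+=1.4304  a^+=0.0905
step 6: x_pred=3.9206  r=-0.0806  x^+=3.8563  v^+=1.4022  a^+=0.0631

x_post = 3.8563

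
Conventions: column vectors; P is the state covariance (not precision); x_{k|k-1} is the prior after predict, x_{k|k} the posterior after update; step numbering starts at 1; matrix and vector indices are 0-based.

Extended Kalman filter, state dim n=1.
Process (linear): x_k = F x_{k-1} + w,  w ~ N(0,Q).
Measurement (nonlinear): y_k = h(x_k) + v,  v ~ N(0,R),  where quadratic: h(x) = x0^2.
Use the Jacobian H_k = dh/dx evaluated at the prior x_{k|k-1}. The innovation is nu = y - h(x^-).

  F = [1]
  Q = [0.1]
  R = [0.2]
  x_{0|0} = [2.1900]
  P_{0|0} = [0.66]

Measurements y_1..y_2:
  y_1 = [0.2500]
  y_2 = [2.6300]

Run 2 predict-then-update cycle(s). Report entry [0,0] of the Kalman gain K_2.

step 1: x^-=[2.1900]  P^-=[0.7600]  H_jac=[4.3800]  S=[14.7801]  K=[0.2252]  nu=[-4.5461]  x^+=[1.1661]  P^+=[0.0103]
step 2: x^-=[1.1661]  P^-=[0.1103]  H_jac=[2.3322]  S=[0.7999]  K=[0.3216]  nu=[1.2702]  x^+=[1.5746]  P^+=[0.0276]

K[0,0] = 0.3216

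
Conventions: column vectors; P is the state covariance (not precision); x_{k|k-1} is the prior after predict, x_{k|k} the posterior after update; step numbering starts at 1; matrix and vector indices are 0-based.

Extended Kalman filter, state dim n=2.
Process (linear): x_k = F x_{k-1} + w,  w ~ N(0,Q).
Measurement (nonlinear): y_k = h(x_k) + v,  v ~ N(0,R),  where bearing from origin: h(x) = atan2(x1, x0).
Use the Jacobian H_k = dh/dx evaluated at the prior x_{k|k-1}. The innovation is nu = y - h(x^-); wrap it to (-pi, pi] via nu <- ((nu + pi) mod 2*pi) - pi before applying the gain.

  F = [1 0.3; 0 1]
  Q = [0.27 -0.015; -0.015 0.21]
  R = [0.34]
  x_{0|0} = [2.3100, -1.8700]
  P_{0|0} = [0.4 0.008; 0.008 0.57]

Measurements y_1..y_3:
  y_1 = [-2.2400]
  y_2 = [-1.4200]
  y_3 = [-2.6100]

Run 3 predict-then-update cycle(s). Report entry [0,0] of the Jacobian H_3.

step 1: x^-=[1.7490, -1.8700]  P^-=[0.7261 0.1640; 0.1640 0.7800]  H_jac=[0.2852 0.2668]  S=[0.4796]  K=[0.5231; 0.5315]  nu=[-1.4212]  x^+=[1.0055, -2.6253]  P^+=[0.5949 0.0307; 0.0307 0.6445]
step 2: x^-=[0.2180, -2.6253]  P^-=[0.9413 0.2090; 0.2090 0.8545]  H_jac=[0.3783 0.0314]  S=[0.4805]  K=[0.7547; 0.2204]  nu=[0.0680]  x^+=[0.2692, -2.6103]  P^+=[0.6676 0.1291; 0.1291 0.8312]
step 3: x^-=[-0.5139, -2.6103]  P^-=[1.0899 0.3635; 0.3635 1.0412]  H_jac=[0.3688 -0.0726]  S=[0.4743]  K=[0.7919; 0.1233]  nu=[-0.8448]  x^+=[-1.1829, -2.7145]  P^+=[0.7925 0.3172; 0.3172 1.0340]

H_jac[0,0] = 0.3688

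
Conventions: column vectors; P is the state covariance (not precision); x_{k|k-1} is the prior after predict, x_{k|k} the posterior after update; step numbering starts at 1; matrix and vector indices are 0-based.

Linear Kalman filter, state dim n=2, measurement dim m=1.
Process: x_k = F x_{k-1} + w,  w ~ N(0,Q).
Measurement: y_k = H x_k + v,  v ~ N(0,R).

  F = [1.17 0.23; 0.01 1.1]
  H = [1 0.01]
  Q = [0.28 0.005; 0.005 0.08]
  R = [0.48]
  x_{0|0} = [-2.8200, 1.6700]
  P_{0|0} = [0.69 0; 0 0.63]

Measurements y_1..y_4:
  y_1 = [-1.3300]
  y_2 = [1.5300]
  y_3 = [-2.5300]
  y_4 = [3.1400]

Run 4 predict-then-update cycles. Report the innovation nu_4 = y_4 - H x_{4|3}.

step 1: x^-=[-2.9153, 1.8088]  P^-=[1.2579 0.1725; 0.1725 0.8424]  S=[1.7414]  K=[0.7233; 0.1039]  nu=[1.5672]  x^+=[-1.7817, 1.9716]  P^+=[0.3468 0.0416; 0.0416 0.8236]
step 2: x^-=[-1.6311, 2.1509]  P^-=[0.8207 0.2711; 0.2711 1.0775]  S=[1.3062]  K=[0.6304; 0.2158]  nu=[3.1396]  x^+=[0.3480, 2.8284]  P^+=[0.3016 0.0934; 0.0934 1.0167]
step 3: x^-=[1.0577, 3.1148]  P^-=[0.7970 0.3862; 0.3862 1.3122]  S=[1.2848]  K=[0.6233; 0.3108]  nu=[-3.6188]  x^+=[-1.1979, 1.9901]  P^+=[0.2978 0.1373; 0.1373 1.1881]
step 4: x^-=[-0.9439, 2.1771]  P^-=[0.8244 0.4861; 0.4861 1.5207]  S=[1.3143]  K=[0.6310; 0.3814]  nu=[4.0621]  x^+=[1.6192, 3.7265]  P^+=[0.3012 0.1698; 0.1698 1.3295]

innov = [4.0621]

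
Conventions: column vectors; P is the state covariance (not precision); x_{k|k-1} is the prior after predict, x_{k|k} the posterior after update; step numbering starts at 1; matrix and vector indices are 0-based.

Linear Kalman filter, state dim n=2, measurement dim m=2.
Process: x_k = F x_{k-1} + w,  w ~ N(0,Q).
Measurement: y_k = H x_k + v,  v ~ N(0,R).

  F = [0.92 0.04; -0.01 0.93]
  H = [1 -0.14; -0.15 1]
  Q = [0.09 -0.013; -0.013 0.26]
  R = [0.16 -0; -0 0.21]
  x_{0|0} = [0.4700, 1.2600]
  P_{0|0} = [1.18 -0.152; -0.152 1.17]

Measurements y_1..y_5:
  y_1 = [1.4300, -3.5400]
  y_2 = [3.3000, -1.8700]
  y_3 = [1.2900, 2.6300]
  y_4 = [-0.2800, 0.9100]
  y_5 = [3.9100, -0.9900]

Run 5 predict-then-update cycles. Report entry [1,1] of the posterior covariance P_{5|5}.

P_post[1,1] = 0.1371

step 1: x^-=[0.4828, 1.1671]  P^-=[1.0794 -0.1103; -0.1103 1.2749]  S=[1.2953 -0.4530; -0.4530 1.5423]  K=[0.8732 0.0800; 0.0779 0.8602]  nu=[1.1106, -4.6347]  x^+=[1.0819, -2.7333]  P^+=[0.1451 0.0386; 0.0386 0.1864]
step 2: x^-=[0.8860, -2.5528]  P^-=[0.2160 0.0256; 0.0256 0.4205]  S=[0.3770 -0.0652; -0.0652 0.6277]  K=[0.5717 0.0485; 0.0269 0.6666]  nu=[2.0566, 0.8157]  x^+=[2.1012, -1.9537]  P^+=[0.0949 0.0244; 0.0244 0.1437]
step 3: x^-=[1.8550, -1.8380]  P^-=[0.1723 0.0123; 0.0123 0.3838]  S=[0.3364 -0.0670; -0.0670 0.5940]  K=[0.5142 0.0352; 0.0051 0.6436]  nu=[-0.8223, 4.7462]  x^+=[1.5995, 1.2126]  P^+=[0.0851 0.0202; 0.0202 0.1382]
step 4: x^-=[1.5200, 1.1117]  P^-=[0.1637 0.0086; 0.0086 0.3791]  S=[0.3287 -0.0689; -0.0689 0.5903]  K=[0.5009 0.0314; -0.0012 0.6400]  nu=[-1.6444, 0.0263]  x^+=[0.6971, 1.1306]  P^+=[0.0828 0.0190; 0.0190 0.1373]
step 5: x^-=[0.6866, 1.0445]  P^-=[0.1617 0.0076; 0.0076 0.3784]  S=[0.3270 -0.0695; -0.0695 0.5897]  K=[0.4977 0.0304; -0.0029 0.6393]  nu=[3.3697, -1.9315]  x^+=[2.3051, -0.2002]  P^+=[0.0823 0.0187; 0.0187 0.1371]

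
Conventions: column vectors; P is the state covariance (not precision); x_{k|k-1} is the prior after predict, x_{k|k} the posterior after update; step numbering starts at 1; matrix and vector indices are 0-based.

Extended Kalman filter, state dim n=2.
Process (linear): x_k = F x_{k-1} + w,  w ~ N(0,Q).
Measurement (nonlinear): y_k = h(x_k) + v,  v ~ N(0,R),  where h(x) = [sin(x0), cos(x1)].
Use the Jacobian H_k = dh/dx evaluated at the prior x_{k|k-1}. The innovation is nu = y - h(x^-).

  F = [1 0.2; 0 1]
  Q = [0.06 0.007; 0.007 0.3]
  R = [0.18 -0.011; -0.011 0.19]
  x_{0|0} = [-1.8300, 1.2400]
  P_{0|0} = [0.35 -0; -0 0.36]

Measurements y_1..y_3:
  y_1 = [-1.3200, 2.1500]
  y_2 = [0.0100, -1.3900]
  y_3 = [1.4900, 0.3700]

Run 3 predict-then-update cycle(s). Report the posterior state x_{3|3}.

step 1: x^-=[-1.5820, 1.2400]  P^-=[0.4244 0.0790; 0.0790 0.6600]  H_jac=[-0.0112 0.0000; 0.0000 -0.9458]  S=[0.1801 -0.0102; -0.0102 0.7804]  K=[-0.0318 -0.0962; -0.0501 -0.8005]  nu=[-0.3201, 1.8252]  x^+=[-1.7473, -0.2051]  P^+=[0.4171 0.0189; 0.0189 0.1602]
step 2: x^-=[-1.7883, -0.2051]  P^-=[0.4911 0.0580; 0.0580 0.4602]  H_jac=[-0.2158 0.0000; 0.0000 0.2037]  S=[0.2029 -0.0135; -0.0135 0.2091]  K=[-0.5209 0.0227; -0.0319 0.4463]  nu=[0.9864, -2.3690]  x^+=[-2.3561, -1.2938]  P^+=[0.4356 0.0493; 0.0493 0.4180]
step 3: x^-=[-2.6148, -1.2938]  P^-=[0.5320 0.1399; 0.1399 0.7180]  H_jac=[-0.8644 0.0000; 0.0000 0.9619]  S=[0.5776 -0.1274; -0.1274 0.8543]  K=[-0.7874 0.0402; -0.0322 0.8036]  nu=[1.9927, 0.0966]  x^+=[-4.1801, -1.2805]  P^+=[0.1645 0.0169; 0.0169 0.1591]

x_post = [-4.1801, -1.2805]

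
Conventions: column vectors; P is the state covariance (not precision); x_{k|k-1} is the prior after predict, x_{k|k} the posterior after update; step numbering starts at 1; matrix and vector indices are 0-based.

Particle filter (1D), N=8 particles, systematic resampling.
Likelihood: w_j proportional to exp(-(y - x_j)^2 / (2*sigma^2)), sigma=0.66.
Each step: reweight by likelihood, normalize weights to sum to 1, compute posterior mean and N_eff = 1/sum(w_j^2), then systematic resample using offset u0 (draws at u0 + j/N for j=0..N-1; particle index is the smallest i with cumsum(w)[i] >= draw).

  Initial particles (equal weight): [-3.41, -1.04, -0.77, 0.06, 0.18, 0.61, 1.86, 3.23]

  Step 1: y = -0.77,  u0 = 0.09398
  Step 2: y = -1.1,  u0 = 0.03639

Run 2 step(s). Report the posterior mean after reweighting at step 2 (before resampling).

post_mean = -0.8033

step 1: w=[0.0001, 0.3237, 0.3520, 0.1596, 0.1249, 0.0396, 0.0001, 0.0000]  mean=-0.5517  Neff=3.6858  idx=[1, 1, 2, 2, 2, 3, 4, 5]
step 2: w=[0.1976, 0.1976, 0.1751, 0.1751, 0.1751, 0.0423, 0.0303, 0.0069]  mean=-0.8033  Neff=5.7863  idx=[0, 0, 1, 2, 2, 3, 4, 4]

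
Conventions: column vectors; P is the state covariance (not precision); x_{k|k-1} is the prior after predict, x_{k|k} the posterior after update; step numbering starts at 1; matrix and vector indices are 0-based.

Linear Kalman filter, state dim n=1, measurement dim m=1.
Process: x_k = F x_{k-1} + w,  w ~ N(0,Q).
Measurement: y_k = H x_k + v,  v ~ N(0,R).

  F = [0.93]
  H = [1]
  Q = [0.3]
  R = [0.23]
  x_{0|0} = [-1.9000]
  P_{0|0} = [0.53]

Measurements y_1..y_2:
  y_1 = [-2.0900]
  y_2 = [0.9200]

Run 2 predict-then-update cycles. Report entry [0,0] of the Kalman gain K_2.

K[0,0] = 0.6631

step 1: x^-=[-1.7670]  P^-=[0.7584]  S=[0.9884]  K=[0.7673]  nu=[-0.3230]  x^+=[-2.0148]  P^+=[0.1765]
step 2: x^-=[-1.8738]  P^-=[0.4526]  S=[0.6826]  K=[0.6631]  nu=[2.7938]  x^+=[-0.0213]  P^+=[0.1525]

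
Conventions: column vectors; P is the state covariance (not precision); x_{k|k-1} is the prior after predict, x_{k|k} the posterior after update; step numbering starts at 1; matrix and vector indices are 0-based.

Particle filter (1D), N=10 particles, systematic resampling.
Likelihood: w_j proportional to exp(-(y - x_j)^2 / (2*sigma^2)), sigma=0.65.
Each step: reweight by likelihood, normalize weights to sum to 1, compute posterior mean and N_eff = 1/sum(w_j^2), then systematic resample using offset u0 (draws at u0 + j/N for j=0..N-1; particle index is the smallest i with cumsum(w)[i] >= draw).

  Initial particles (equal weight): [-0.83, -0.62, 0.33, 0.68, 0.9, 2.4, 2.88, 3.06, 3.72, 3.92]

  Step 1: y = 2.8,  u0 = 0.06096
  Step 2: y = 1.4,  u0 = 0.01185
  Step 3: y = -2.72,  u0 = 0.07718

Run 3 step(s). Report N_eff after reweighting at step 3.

step 1: w=[0.0000, 0.0000, 0.0002, 0.0015, 0.0042, 0.2465, 0.2957, 0.2750, 0.1094, 0.0675]  mean=2.9613  Neff=4.1599  idx=[5, 5, 6, 6, 6, 7, 7, 7, 8, 9]
step 2: w=[0.3209, 0.3209, 0.0784, 0.0784, 0.0784, 0.0402, 0.0402, 0.0402, 0.0018, 0.0006]  mean=2.5958  Neff=4.3623  idx=[0, 0, 0, 0, 1, 1, 1, 2, 4, 5]
step 3: w=[0.1428, 0.1428, 0.1428, 0.1428, 0.1428, 0.1428, 0.1428, 0.0003, 0.0003, 0.0000]  mean=2.4003  Neff=7.0095  idx=[0, 1, 1, 2, 3, 4, 4, 5, 6, 6]

N_eff = 7.0095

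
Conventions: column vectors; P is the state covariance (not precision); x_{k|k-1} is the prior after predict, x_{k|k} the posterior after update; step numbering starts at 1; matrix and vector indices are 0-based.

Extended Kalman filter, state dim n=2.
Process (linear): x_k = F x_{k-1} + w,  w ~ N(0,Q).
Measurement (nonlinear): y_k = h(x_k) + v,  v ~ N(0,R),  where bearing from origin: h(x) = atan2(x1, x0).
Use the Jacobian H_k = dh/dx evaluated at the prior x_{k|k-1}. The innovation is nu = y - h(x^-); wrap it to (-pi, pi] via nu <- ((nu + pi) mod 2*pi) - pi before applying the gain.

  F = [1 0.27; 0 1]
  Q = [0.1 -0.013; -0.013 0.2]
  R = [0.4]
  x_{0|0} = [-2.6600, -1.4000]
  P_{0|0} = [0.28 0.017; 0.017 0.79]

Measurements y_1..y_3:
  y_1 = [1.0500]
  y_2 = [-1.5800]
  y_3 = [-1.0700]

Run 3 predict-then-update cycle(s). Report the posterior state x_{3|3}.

step 1: x^-=[-3.0380, -1.4000]  P^-=[0.4468 0.2173; 0.2173 0.9900]  H_jac=[0.1251 -0.2715]  S=[0.4652]  K=[-0.0067; -0.5193]  nu=[-2.5234]  x^+=[-3.0212, -0.0895]  P^+=[0.4468 0.2157; 0.2157 0.8645]
step 2: x^-=[-3.0453, -0.0895]  P^-=[0.7262 0.4361; 0.4361 1.0645]  H_jac=[0.0096 -0.3281]  S=[0.5119]  K=[-0.2658; -0.6741]  nu=[1.5322]  x^+=[-3.4527, -1.1223]  P^+=[0.6901 0.3444; 0.3444 0.8319]
step 3: x^-=[-3.7557, -1.1223]  P^-=[1.0367 0.5560; 0.5560 1.0319]  H_jac=[0.0730 -0.2444]  S=[0.4473]  K=[-0.1345; -0.4731]  nu=[1.7812]  x^+=[-3.9953, -1.9650]  P^+=[1.0286 0.5275; 0.5275 0.9318]

x_post = [-3.9953, -1.9650]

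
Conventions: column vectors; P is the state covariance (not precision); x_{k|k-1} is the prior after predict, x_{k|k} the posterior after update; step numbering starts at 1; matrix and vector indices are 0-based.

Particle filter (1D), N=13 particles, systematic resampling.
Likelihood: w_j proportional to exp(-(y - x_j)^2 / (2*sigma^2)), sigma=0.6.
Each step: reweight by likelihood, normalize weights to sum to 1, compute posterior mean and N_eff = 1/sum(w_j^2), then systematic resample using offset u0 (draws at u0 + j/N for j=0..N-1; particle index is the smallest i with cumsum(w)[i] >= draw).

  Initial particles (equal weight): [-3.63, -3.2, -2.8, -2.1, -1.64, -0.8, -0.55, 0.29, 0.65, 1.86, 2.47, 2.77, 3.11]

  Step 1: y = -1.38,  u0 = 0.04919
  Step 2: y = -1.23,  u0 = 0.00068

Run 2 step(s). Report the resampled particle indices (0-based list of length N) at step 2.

step 1: w=[0.0004, 0.0040, 0.0243, 0.1944, 0.3636, 0.2503, 0.1534, 0.0083, 0.0013, 0.0000, 0.0000, 0.0000, 0.0000]  mean=-1.3680  Neff=3.8929  idx=[3, 3, 3, 4, 4, 4, 4, 5, 5, 5, 5, 6, 6]
step 2: w=[0.0418, 0.0418, 0.0418, 0.0947, 0.0947, 0.0947, 0.0947, 0.0925, 0.0925, 0.0925, 0.0925, 0.0629, 0.0629]  mean=-1.2497  Neff=12.0119  idx=[0, 1, 3, 4, 4, 5, 6, 7, 8, 9, 9, 10, 11]

resampled_idx = [0, 1, 3, 4, 4, 5, 6, 7, 8, 9, 9, 10, 11]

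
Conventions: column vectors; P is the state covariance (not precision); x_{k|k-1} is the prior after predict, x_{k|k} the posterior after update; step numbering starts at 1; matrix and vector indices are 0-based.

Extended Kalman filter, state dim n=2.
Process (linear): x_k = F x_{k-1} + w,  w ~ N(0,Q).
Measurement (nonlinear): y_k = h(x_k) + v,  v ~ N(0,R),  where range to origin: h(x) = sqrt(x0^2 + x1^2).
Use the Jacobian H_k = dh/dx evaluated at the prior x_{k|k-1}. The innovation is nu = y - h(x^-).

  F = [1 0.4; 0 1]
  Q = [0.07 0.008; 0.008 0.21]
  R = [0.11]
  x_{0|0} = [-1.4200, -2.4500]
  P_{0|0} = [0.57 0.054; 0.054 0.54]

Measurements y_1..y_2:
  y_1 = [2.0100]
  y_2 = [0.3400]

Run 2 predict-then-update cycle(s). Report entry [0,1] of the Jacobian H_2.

H_jac[0,1] = -0.5918

step 1: x^-=[-2.4000, -2.4500]  P^-=[0.7696 0.2780; 0.2780 0.7500]  H_jac=[-0.6998 -0.7144]  S=[1.1475]  K=[-0.6424; -0.6364]  nu=[-1.4197]  x^+=[-1.4881, -1.5465]  P^+=[0.2961 -0.1911; -0.1911 0.2852]
step 2: x^-=[-2.1067, -1.5465]  P^-=[0.2588 -0.0690; -0.0690 0.4952]  H_jac=[-0.8061 -0.5918]  S=[0.3857]  K=[-0.4350; -0.6155]  nu=[-2.2734]  x^+=[-1.1178, -0.1473]  P^+=[0.1858 -0.1723; -0.1723 0.3491]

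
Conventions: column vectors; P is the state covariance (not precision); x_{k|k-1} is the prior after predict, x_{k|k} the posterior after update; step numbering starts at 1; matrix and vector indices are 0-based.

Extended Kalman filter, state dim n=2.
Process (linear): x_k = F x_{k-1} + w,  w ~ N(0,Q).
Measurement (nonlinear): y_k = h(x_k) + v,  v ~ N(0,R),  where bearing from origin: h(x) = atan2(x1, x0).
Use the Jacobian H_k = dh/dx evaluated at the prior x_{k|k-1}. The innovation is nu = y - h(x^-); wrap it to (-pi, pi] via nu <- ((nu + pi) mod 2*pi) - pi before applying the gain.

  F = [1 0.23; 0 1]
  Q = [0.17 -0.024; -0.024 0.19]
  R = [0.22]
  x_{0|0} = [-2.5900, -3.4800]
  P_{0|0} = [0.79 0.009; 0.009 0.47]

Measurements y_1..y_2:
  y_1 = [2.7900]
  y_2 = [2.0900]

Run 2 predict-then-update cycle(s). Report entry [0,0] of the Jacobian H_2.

H_jac[0,0] = 0.0976

step 1: x^-=[-3.3904, -3.4800]  P^-=[0.9890 0.0931; 0.0931 0.6600]  H_jac=[0.1474 -0.1436]  S=[0.2512]  K=[0.5273; -0.3228]  nu=[-1.1500]  x^+=[-3.9968, -3.1088]  P^+=[0.9192 0.1358; 0.1358 0.6338]
step 2: x^-=[-4.7118, -3.1088]  P^-=[1.1852 0.2576; 0.2576 0.8238]  H_jac=[0.0976 -0.1479]  S=[0.2419]  K=[0.3206; -0.3997]  nu=[-1.6348]  x^+=[-5.2359, -2.4553]  P^+=[1.1603 0.2886; 0.2886 0.7852]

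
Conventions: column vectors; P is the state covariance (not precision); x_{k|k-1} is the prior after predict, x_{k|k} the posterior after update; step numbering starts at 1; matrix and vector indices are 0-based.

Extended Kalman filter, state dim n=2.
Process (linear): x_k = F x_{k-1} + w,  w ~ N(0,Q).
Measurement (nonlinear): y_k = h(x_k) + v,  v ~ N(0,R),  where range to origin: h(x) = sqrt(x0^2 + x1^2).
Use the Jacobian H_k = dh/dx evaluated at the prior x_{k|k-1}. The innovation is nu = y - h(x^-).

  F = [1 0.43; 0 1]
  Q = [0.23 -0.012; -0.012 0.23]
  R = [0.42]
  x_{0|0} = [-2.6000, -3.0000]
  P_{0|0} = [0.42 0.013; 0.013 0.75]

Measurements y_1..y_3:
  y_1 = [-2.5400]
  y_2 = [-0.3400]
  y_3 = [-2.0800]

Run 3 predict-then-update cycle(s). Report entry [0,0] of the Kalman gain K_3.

K[0,0] = 0.4331

step 1: x^-=[-3.8900, -3.0000]  P^-=[0.7999 0.3235; 0.3235 0.9800]  H_jac=[-0.7919 -0.6107]  S=[1.5999]  K=[-0.5194; -0.5342]  nu=[-7.4524]  x^+=[-0.0195, 0.9810]  P^+=[0.3683 -0.1204; -0.1204 0.5235]
step 2: x^-=[0.4023, 0.9810]  P^-=[0.5916 0.0927; 0.0927 0.7535]  H_jac=[0.3795 0.9252]  S=[1.2153]  K=[0.2553; 0.6026]  nu=[-1.4003]  x^+=[0.0448, 0.1372]  P^+=[0.5124 -0.0942; -0.0942 0.3122]
step 3: x^-=[0.1038, 0.1372]  P^-=[0.7190 0.0280; 0.0280 0.5422]  H_jac=[0.6035 0.7974]  S=[1.0535]  K=[0.4331; 0.4264]  nu=[-2.2520]  x^+=[-0.8714, -0.8231]  P^+=[0.5214 -0.1665; -0.1665 0.3506]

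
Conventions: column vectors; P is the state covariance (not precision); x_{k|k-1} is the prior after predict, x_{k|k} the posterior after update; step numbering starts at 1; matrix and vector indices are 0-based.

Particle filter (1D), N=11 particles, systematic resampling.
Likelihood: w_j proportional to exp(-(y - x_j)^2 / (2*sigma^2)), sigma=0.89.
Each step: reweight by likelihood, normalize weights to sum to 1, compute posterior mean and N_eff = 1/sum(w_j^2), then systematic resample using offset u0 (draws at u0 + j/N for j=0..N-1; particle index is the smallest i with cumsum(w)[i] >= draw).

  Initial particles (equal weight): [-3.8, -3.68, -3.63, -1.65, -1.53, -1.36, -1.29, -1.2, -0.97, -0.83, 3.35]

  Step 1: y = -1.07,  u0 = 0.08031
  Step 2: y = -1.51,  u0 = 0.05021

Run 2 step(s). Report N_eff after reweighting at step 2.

N_eff = 10.8812

step 1: w=[0.0014, 0.0021, 0.0024, 0.1228, 0.1328, 0.1439, 0.1472, 0.1502, 0.1508, 0.1464, 0.0000]  mean=-1.2611  Neff=7.0497  idx=[3, 4, 5, 5, 6, 6, 7, 8, 8, 9, 9]
step 2: w=[0.0988, 0.1000, 0.0986, 0.0986, 0.0970, 0.0970, 0.0941, 0.0832, 0.0832, 0.0747, 0.0747]  mean=-1.2329  Neff=10.8812  idx=[0, 1, 2, 3, 4, 5, 6, 7, 8, 9, 10]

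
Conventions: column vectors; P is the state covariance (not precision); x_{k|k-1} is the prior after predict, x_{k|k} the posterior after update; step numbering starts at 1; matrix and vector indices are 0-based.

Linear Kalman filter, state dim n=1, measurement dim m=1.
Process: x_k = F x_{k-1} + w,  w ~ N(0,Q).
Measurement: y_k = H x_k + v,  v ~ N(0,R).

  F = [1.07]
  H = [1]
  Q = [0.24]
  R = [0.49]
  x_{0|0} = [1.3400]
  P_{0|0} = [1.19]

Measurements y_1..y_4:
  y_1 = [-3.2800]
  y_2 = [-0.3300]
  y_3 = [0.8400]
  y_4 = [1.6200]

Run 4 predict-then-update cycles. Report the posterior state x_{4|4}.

step 1: x^-=[1.4338]  P^-=[1.6024]  S=[2.0924]  K=[0.7658]  nu=[-4.7138]  x^+=[-2.1761]  P^+=[0.3753]
step 2: x^-=[-2.3285]  P^-=[0.6696]  S=[1.1596]  K=[0.5775]  nu=[1.9985]  x^+=[-1.1745]  P^+=[0.2830]
step 3: x^-=[-1.2567]  P^-=[0.5640]  S=[1.0540]  K=[0.5351]  nu=[2.0967]  x^+=[-0.1348]  P^+=[0.2622]
step 4: x^-=[-0.1442]  P^-=[0.5402]  S=[1.0302]  K=[0.5244]  nu=[1.7642]  x^+=[0.7809]  P^+=[0.2569]

x_post = [0.7809]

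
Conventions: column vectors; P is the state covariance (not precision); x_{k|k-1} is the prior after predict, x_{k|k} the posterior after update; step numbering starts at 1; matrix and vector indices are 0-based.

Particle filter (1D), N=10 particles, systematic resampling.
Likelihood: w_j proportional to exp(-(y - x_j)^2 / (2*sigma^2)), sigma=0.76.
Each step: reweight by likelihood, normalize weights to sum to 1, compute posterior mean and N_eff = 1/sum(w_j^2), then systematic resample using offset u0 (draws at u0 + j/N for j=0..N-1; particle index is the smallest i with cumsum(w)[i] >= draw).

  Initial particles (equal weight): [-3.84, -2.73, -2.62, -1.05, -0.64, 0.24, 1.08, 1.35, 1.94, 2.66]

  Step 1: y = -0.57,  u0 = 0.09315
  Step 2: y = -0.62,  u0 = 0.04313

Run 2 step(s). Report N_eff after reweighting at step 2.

N_eff = 8.6789

step 1: w=[0.0000, 0.0069, 0.0103, 0.3193, 0.3881, 0.2209, 0.0369, 0.0160, 0.0017, 0.0000]  mean=-0.5115  Neff=3.2995  idx=[3, 3, 3, 4, 4, 4, 4, 5, 5, 7]
step 2: w=[0.1115, 0.1115, 0.1115, 0.1308, 0.1308, 0.1308, 0.1308, 0.0690, 0.0690, 0.0045]  mean=-0.6467  Neff=8.6789  idx=[0, 1, 2, 3, 3, 4, 5, 6, 6, 8]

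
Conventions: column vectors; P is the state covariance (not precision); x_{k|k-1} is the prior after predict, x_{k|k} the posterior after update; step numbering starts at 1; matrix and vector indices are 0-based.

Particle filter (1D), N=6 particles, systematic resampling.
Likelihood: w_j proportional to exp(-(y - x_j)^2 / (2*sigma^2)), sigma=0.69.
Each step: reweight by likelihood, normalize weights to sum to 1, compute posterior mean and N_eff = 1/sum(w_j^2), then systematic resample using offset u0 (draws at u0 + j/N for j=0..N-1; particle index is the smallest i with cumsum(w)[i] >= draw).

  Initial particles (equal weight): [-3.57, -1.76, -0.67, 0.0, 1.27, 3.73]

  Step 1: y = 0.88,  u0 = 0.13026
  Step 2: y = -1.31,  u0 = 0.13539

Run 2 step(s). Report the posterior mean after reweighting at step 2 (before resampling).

step 1: w=[0.0000, 0.0005, 0.0583, 0.3220, 0.6191, 0.0001]  mean=0.7469  Neff=2.0393  idx=[3, 3, 4, 4, 4, 4]
step 2: w=[0.4945, 0.4945, 0.0028, 0.0028, 0.0028, 0.0028]  mean=0.0140  Neff=2.0448  idx=[0, 0, 0, 1, 1, 1]

post_mean = 0.0140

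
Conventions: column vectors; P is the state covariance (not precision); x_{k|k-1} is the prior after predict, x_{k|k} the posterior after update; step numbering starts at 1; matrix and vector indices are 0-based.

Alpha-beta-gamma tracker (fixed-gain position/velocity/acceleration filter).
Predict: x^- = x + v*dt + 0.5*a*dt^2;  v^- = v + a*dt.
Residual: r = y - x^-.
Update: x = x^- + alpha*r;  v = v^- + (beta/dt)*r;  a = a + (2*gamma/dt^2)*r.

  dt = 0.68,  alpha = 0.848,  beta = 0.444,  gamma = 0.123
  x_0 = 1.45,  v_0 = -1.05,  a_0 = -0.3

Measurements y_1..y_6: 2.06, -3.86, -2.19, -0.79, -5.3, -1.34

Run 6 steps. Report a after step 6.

a_post = 2.1413

step 1: x_pred=0.6666  r=1.3934  x^+=1.8482  v^+=-0.3442  a^+=0.4413
step 2: x_pred=1.7162  r=-5.5762  x^+=-3.0124  v^+=-3.6851  a^+=-2.5253
step 3: x_pred=-6.1021  r=3.9121  x^+=-2.7846  v^+=-2.8479  a^+=-0.4440
step 4: x_pred=-4.8238  r=4.0338  x^+=-1.4031  v^+=-0.5159  a^+=1.7020
step 5: x_pred=-1.3605  r=-3.9395  x^+=-4.7012  v^+=-1.9308  a^+=-0.3938
step 6: x_pred=-6.1052  r=4.7652  x^+=-2.0643  v^+=0.9128  a^+=2.1413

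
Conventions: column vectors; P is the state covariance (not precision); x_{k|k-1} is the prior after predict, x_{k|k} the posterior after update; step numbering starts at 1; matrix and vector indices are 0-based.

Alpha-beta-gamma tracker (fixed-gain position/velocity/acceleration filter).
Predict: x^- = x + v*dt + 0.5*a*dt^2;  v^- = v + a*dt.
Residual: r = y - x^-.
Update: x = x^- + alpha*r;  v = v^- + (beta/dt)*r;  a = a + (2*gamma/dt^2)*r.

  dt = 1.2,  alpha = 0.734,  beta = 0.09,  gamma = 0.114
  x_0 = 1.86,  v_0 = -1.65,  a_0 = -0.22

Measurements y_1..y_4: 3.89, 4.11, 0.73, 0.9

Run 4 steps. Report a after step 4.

a_post = 0.4098

step 1: x_pred=-0.2784  r=4.1684  x^+=2.7812  v^+=-1.6014  a^+=0.4400
step 2: x_pred=1.1764  r=2.9336  x^+=3.3297  v^+=-0.8534  a^+=0.9045
step 3: x_pred=2.9569  r=-2.2269  x^+=1.3223  v^+=0.0650  a^+=0.5519
step 4: x_pred=1.7977  r=-0.8977  x^+=1.1388  v^+=0.6600  a^+=0.4098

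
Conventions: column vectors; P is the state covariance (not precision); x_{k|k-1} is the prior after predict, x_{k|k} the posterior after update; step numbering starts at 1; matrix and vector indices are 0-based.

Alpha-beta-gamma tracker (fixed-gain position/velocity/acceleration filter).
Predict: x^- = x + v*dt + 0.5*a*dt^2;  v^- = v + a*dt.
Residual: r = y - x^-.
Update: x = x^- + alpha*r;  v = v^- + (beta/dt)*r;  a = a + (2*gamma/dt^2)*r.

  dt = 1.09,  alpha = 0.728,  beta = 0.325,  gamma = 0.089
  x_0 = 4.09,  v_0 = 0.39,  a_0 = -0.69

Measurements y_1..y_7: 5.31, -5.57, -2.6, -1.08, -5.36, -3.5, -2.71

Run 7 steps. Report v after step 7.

step 1: x_pred=4.1052  r=1.2048  x^+=4.9823  v^+=-0.0029  a^+=-0.5095
step 2: x_pred=4.6765  r=-10.2465  x^+=-2.7830  v^+=-3.6134  a^+=-2.0446
step 3: x_pred=-7.9361  r=5.3361  x^+=-4.0514  v^+=-4.2510  a^+=-1.2452
step 4: x_pred=-9.4247  r=8.3447  x^+=-3.3497  v^+=-3.1201  a^+=0.0050
step 5: x_pred=-6.7477  r=1.3877  x^+=-5.7374  v^+=-2.7009  a^+=0.2129
step 6: x_pred=-8.5549  r=5.0549  x^+=-4.8749  v^+=-0.9616  a^+=0.9702
step 7: x_pred=-5.3467  r=2.6367  x^+=-3.4272  v^+=0.8822  a^+=1.3653

v_post = 0.8822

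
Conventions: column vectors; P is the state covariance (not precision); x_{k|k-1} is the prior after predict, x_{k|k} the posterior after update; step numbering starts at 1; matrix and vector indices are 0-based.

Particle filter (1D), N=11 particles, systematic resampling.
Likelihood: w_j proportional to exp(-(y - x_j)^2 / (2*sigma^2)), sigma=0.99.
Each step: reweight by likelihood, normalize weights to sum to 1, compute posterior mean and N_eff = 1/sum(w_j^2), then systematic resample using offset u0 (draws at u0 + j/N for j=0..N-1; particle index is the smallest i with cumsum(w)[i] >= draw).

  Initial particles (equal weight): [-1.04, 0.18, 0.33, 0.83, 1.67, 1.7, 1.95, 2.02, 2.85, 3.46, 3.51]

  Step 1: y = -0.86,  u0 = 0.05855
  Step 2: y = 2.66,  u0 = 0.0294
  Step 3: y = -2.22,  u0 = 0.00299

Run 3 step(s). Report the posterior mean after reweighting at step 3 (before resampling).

step 1: w=[0.4124, 0.2415, 0.2036, 0.0977, 0.0160, 0.0148, 0.0075, 0.0061, 0.0004, 0.0000, 0.0000]  mean=-0.1572  Neff=3.5717  idx=[0, 0, 0, 0, 1, 1, 1, 2, 2, 3, 4]
step 2: w=[0.0009, 0.0009, 0.0009, 0.0009, 0.0414, 0.0414, 0.0414, 0.0599, 0.0599, 0.1730, 0.5793]  mean=1.1693  Neff=2.6461  idx=[4, 6, 8, 9, 9, 10, 10, 10, 10, 10, 10]
step 3: w=[0.3265, 0.3265, 0.2235, 0.0536, 0.0536, 0.0027, 0.0027, 0.0027, 0.0027, 0.0027, 0.0027]  mean=0.3076  Neff=3.7190  idx=[0, 0, 0, 0, 1, 1, 1, 1, 2, 2, 3]

post_mean = 0.3076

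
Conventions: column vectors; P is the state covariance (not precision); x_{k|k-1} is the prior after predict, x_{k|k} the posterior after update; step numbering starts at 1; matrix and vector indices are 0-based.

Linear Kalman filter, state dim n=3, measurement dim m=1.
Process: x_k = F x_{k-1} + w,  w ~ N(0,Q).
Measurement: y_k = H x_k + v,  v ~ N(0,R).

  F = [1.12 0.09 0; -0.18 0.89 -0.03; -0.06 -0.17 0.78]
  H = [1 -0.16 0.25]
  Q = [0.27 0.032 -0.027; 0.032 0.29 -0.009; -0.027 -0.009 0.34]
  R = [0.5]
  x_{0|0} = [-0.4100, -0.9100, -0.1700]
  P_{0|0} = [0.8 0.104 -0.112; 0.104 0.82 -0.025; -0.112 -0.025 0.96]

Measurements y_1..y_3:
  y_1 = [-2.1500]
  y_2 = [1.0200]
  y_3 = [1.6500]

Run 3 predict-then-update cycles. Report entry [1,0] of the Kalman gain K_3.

step 1: x^-=[-0.5411, -0.7310, 0.0467]  P^-=[1.3011 0.0422 -0.2133; 0.0422 0.9331 -0.1512; -0.2133 -0.1512 0.9699]  S=[1.7776]  K=[0.6982; -0.0815; 0.0300]  nu=[-1.7375]  x^+=[-1.7542, -0.5894, -0.0055]  P^+=[0.4347 0.1434 -0.2505; 0.1434 0.9213 -0.1469; -0.2505 -0.1469 0.9683]
step 2: x^-=[-2.0177, -0.2086, 0.2012]  P^-=[0.8516 0.1676 -0.3276; 0.1676 0.9939 -0.2376; -0.3276 -0.2376 1.0226]  S=[1.2426]  K=[0.5979; -0.0409; -0.0273]  nu=[2.9541]  x^+=[-0.2516, -0.3295, 0.1206]  P^+=[0.4074 0.1980 -0.3073; 0.1980 0.9918 -0.2390; -0.3073 -0.2390 1.0217]
step 3: x^-=[-0.3114, -0.2516, 0.1652]  P^-=[0.8290 0.2344 -0.3936; 0.2344 1.0358 -0.3076; -0.3936 -0.3076 1.0879]  S=[1.1764]  K=[0.5892; -0.0070; -0.0615]  nu=[1.8799]  x^+=[0.7962, -0.2647, 0.0495]  P^+=[0.4206 0.2393 -0.3509; 0.2393 1.0357 -0.3081; -0.3509 -0.3081 1.0835]

K[1,0] = -0.0070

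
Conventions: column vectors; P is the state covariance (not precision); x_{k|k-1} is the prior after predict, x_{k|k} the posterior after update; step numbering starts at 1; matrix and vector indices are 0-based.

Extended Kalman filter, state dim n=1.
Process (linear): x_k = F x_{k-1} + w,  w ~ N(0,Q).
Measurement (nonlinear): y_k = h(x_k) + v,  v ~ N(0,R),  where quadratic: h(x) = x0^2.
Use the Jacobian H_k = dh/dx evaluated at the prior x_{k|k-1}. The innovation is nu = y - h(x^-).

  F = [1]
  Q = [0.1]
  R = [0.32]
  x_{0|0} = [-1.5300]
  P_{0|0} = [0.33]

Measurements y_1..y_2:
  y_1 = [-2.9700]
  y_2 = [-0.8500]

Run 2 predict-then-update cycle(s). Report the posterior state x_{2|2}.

step 1: x^-=[-1.5300]  P^-=[0.4300]  H_jac=[-3.0600]  S=[4.3463]  K=[-0.3027]  nu=[-5.3109]  x^+=[0.0778]  P^+=[0.0317]
step 2: x^-=[0.0778]  P^-=[0.1317]  H_jac=[0.1556]  S=[0.3232]  K=[0.0634]  nu=[-0.8561]  x^+=[0.0235]  P^+=[0.1304]

x_post = [0.0235]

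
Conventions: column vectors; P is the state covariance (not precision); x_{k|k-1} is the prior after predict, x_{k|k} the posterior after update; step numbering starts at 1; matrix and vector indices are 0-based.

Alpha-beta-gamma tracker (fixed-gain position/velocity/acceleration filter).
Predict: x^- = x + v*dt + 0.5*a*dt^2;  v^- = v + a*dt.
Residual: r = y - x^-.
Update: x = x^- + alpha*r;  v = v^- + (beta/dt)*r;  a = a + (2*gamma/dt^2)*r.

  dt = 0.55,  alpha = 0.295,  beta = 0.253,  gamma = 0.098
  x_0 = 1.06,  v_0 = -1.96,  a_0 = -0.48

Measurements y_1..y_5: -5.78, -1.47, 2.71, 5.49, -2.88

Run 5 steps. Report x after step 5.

step 1: x_pred=-0.0906  r=-5.6894  x^+=-1.7690  v^+=-4.8411  a^+=-4.1664
step 2: x_pred=-5.0618  r=3.5918  x^+=-4.0022  v^+=-5.4804  a^+=-1.8391
step 3: x_pred=-7.2946  r=10.0046  x^+=-4.3432  v^+=-1.8898  a^+=4.6432
step 4: x_pred=-4.6804  r=10.1704  x^+=-1.6801  v^+=5.3423  a^+=11.2329
step 5: x_pred=2.9571  r=-5.8371  x^+=1.2352  v^+=8.8353  a^+=7.4508

x_post = 1.2352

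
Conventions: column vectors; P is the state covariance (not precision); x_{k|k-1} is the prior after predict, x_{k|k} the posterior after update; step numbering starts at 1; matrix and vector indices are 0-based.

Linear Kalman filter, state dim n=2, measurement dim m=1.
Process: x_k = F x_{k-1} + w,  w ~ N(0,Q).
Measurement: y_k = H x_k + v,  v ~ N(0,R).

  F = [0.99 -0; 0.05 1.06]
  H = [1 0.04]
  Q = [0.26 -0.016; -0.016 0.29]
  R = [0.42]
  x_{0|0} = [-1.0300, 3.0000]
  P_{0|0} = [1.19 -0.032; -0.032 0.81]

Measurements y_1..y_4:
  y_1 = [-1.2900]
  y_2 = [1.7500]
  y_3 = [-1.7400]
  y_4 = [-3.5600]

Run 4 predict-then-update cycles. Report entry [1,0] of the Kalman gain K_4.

step 1: x^-=[-1.0197, 3.1285]  P^-=[1.4263 0.0093; 0.0093 1.1997]  S=[1.8490]  K=[0.7716; 0.0310]  nu=[-0.3954]  x^+=[-1.3248, 3.1162]  P^+=[0.3255 -0.0349; -0.0349 1.1979]
step 2: x^-=[-1.3116, 3.2370]  P^-=[0.5790 -0.0365; -0.0365 1.6331]  S=[0.9987]  K=[0.5783; 0.0289]  nu=[2.9321]  x^+=[0.3840, 3.3216]  P^+=[0.2450 -0.0532; -0.0532 1.6323]
step 3: x^-=[0.3802, 3.5401]  P^-=[0.5001 -0.0597; -0.0597 2.1190]  S=[0.9188]  K=[0.5418; 0.0273]  nu=[-2.2618]  x^+=[-0.8452, 3.4783]  P^+=[0.2305 -0.0733; -0.0733 2.1183]
step 4: x^-=[-0.8367, 3.6447]  P^-=[0.4859 -0.0815; -0.0815 2.6629]  S=[0.9036]  K=[0.5341; 0.0277]  nu=[-2.8691]  x^+=[-2.3691, 3.5652]  P^+=[0.2281 -0.0949; -0.0949 2.6622]

K[1,0] = 0.0277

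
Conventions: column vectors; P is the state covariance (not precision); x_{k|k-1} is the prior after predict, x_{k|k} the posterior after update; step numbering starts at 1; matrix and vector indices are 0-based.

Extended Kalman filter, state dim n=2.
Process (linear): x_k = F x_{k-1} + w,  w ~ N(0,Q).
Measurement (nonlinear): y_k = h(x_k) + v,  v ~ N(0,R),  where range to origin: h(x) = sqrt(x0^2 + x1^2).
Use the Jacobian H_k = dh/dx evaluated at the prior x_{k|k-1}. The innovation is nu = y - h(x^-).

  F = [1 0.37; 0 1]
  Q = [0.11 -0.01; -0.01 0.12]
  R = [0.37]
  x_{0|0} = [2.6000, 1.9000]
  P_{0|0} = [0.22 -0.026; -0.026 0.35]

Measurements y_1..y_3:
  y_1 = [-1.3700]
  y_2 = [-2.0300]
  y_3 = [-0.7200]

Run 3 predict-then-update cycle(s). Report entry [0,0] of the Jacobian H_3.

step 1: x^-=[3.3030, 1.9000]  P^-=[0.3587 0.0935; 0.0935 0.4700]  H_jac=[0.8668 0.4986]  S=[0.8372]  K=[0.4271; 0.3767]  nu=[-5.1805]  x^+=[1.0906, -0.0517]  P^+=[0.2060 -0.0412; -0.0412 0.3512]
step 2: x^-=[1.0715, -0.0517]  P^-=[0.3336 0.0787; 0.0787 0.4712]  H_jac=[0.9988 -0.0482]  S=[0.6963]  K=[0.4731; 0.0803]  nu=[-3.1027]  x^+=[-0.3963, -0.3009]  P^+=[0.1778 0.0523; 0.0523 0.4667]
step 3: x^-=[-0.5076, -0.3009]  P^-=[0.3903 0.2150; 0.2150 0.5867]  H_jac=[-0.8602 -0.5100]  S=[1.0000]  K=[-0.4454; -0.4841]  nu=[-1.3101]  x^+=[0.0759, 0.3333]  P^+=[0.1920 -0.0007; -0.0007 0.3523]

H_jac[0,0] = -0.8602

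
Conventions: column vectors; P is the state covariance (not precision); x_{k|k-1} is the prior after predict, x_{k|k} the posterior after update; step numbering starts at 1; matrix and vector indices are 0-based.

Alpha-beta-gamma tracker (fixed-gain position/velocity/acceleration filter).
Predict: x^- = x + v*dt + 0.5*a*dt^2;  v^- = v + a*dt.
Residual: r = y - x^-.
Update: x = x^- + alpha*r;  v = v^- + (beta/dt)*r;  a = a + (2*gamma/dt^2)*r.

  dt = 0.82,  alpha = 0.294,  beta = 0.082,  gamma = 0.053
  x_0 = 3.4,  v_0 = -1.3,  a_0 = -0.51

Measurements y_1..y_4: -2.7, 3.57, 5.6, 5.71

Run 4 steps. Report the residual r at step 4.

resid = 7.4215

step 1: x_pred=2.1625  r=-4.8625  x^+=0.7330  v^+=-2.2045  a^+=-1.2766
step 2: x_pred=-1.5039  r=5.0739  x^+=-0.0122  v^+=-2.7438  a^+=-0.4767
step 3: x_pred=-2.4224  r=8.0224  x^+=-0.0638  v^+=-2.3325  a^+=0.7880
step 4: x_pred=-1.7115  r=7.4215  x^+=0.4704  v^+=-0.9442  a^+=1.9580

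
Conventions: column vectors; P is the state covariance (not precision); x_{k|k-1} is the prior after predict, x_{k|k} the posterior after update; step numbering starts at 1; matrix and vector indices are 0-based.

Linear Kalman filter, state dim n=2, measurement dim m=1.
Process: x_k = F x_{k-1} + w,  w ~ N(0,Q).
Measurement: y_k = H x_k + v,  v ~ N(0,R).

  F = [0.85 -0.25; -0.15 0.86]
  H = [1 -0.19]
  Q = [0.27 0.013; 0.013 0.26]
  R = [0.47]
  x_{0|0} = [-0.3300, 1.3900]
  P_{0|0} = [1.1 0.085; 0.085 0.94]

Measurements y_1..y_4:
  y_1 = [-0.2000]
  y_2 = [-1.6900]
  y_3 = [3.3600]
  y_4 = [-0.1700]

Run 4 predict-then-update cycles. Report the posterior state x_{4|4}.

x_post = [0.4295, 0.0073]

step 1: x^-=[-0.6280, 1.2449]  P^-=[1.0874 -0.2640; -0.2640 0.9580]  S=[1.6923]  K=[0.6722; -0.2636]  nu=[0.6645]  x^+=[-0.1813, 1.0697]  P^+=[0.3227 0.0358; 0.0358 0.8405]
step 2: x^-=[-0.4215, 0.9472]  P^-=[0.5405 -0.1813; -0.1813 0.8796]  S=[1.1111]  K=[0.5174; -0.3136]  nu=[-1.0885]  x^+=[-0.9848, 1.2885]  P^+=[0.2430 -0.0010; -0.0010 0.7704]
step 3: x^-=[-1.1592, 1.2559]  P^-=[0.4941 -0.1844; -0.1844 0.8355]  S=[1.0644]  K=[0.4972; -0.3224]  nu=[4.7578]  x^+=[1.2063, -0.2780]  P^+=[0.2311 -0.0138; -0.0138 0.7249]
step 4: x^-=[1.0948, -0.4200]  P^-=[0.4881 -0.1829; -0.1829 0.8049]  S=[1.0567]  K=[0.4948; -0.3178]  nu=[-1.3446]  x^+=[0.4295, 0.0073]  P^+=[0.2294 -0.0167; -0.0167 0.6981]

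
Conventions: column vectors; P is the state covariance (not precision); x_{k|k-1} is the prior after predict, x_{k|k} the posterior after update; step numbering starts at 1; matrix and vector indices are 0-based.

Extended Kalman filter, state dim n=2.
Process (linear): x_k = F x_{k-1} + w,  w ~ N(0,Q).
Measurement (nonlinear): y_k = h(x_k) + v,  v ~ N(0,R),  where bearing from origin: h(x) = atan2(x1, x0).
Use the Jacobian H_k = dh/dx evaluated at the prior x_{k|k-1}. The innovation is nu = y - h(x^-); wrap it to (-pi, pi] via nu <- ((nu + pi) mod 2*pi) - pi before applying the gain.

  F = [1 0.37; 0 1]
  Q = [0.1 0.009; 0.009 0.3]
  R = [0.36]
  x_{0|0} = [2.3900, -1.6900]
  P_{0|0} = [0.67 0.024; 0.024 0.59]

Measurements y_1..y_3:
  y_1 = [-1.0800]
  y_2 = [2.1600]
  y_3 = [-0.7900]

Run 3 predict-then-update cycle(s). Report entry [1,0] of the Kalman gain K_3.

K[1,0] = -0.2111

step 1: x^-=[1.7647, -1.6900]  P^-=[0.8685 0.2513; 0.2513 0.8900]  H_jac=[0.2831 0.2956]  S=[0.5494]  K=[0.5827; 0.6083]  nu=[-0.3162]  x^+=[1.5804, -1.8824]  P^+=[0.6820 0.0566; 0.0566 0.6867]
step 2: x^-=[0.8840, -1.8824]  P^-=[0.9179 0.3196; 0.3196 0.9867]  H_jac=[0.4353 0.2044]  S=[0.6320]  K=[0.7355; 0.5393]  nu=[-2.9914]  x^+=[-1.3163, -3.4955]  P^+=[0.5760 0.0690; 0.0690 0.8029]
step 3: x^-=[-2.6096, -3.4955]  P^-=[0.8369 0.3750; 0.3750 1.1029]  H_jac=[0.1837 -0.1371]  S=[0.3901]  K=[0.2623; -0.2111]  nu=[1.4221]  x^+=[-2.2367, -3.7958]  P^+=[0.8101 0.3966; 0.3966 1.0855]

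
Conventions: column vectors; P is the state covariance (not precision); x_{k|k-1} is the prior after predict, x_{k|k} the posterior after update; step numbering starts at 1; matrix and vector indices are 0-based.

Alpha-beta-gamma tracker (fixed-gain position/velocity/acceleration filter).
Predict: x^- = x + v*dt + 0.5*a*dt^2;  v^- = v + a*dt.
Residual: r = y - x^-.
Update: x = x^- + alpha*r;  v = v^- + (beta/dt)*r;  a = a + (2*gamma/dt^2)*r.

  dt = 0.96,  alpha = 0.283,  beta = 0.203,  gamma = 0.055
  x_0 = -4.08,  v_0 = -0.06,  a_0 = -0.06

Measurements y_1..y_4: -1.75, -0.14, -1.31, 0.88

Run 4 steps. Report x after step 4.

x_post = 0.8931

step 1: x_pred=-4.1652  r=2.4152  x^+=-3.4817  v^+=0.3931  a^+=0.2283
step 2: x_pred=-2.9991  r=2.8591  x^+=-2.1900  v^+=1.2169  a^+=0.5695
step 3: x_pred=-0.7594  r=-0.5506  x^+=-0.9152  v^+=1.6472  a^+=0.5038
step 4: x_pred=0.8983  r=-0.0183  x^+=0.8931  v^+=2.1270  a^+=0.5016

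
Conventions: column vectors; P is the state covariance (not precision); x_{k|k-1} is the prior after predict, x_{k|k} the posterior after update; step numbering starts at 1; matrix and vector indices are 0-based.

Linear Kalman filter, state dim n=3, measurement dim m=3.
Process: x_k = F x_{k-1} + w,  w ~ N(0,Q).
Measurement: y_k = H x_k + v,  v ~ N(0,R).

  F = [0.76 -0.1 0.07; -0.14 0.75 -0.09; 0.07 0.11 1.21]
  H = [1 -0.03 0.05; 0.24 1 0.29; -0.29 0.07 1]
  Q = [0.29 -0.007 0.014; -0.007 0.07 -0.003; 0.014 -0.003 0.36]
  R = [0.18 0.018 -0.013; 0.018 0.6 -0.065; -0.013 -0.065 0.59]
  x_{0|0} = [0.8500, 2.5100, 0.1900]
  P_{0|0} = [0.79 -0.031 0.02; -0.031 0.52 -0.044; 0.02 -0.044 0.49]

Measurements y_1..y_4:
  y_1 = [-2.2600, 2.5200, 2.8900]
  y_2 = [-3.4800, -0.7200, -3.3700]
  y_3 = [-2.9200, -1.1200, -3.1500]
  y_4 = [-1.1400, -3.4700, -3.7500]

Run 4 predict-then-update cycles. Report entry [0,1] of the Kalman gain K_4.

K[0,1] = 0.0106

step 1: x^-=[0.4083, 1.7464, 0.5655]  P^-=[0.7614 -0.1555 0.1129; -0.1555 0.3949 -0.0654; 0.1129 -0.0654 1.0788]  S=[0.9652 0.0815 -0.0799; 0.0815 1.0326 0.2159; -0.0799 0.2159 1.6664]  K=[0.7965 0.0021 -0.0334; -0.2111 0.3554 -0.0517; 0.2161 0.1192 0.6199]  nu=[-2.6442, 0.5116, 2.3207]  x^+=[-1.7742, 2.3663, 1.4935]  P^+=[0.1426 -0.0201 0.0126; -0.0201 0.2389 -0.0734; 0.0126 -0.0734 0.3640]
step 2: x^-=[-1.4804, 1.8887, 1.9433]  P^-=[0.3820 -0.0596 0.0682; -0.0596 0.2246 -0.0932; 0.0682 -0.0932 0.8787]  S=[0.5750 0.0732 -0.0153; 0.0732 0.8473 0.1108; -0.0153 0.1108 1.4518]  K=[0.6718 0.0065 -0.0256; -0.1554 0.2377 -0.0612; 0.2004 0.1169 0.5804]  nu=[-2.0401, -2.8169, -5.8748]  x^+=[-2.7187, 1.8958, -2.2044]  P^+=[0.1203 -0.0146 0.0117; -0.0146 0.1663 -0.0654; 0.0117 -0.0654 0.3402]
step 3: x^-=[-2.4101, 2.0009, -2.6491]  P^-=[0.3672 -0.0479 0.0645; -0.0479 0.1809 -0.0888; 0.0645 -0.0888 0.8450]  S=[0.5591 0.0812 -0.0155; 0.0812 0.8075 0.0996; -0.0155 0.0996 1.4189]  K=[0.6631 0.0094 -0.0254; -0.1338 0.1986 -0.0593; 0.1937 0.1226 0.5715]  nu=[-0.3174, -1.7742, -1.3399]  x^+=[-2.6033, 1.7705, -3.6938]  P^+=[0.1189 -0.0125 0.0111; -0.0125 0.1409 -0.0597; 0.0111 -0.0597 0.3341]
step 4: x^-=[-2.4141, 2.0248, -4.4570]  P^-=[0.3657 -0.0442 0.0632; -0.0442 0.1653 -0.0849; 0.0632 -0.0849 0.8373]  S=[0.5571 0.0846 -0.0165; 0.0846 0.7951 0.0992; -0.0165 0.0992 1.4121]  K=[0.6620 0.0106 -0.0256; -0.1255 0.1841 -0.0573; 0.1908 0.1263 0.5691]  nu=[1.5577, -3.6228, -0.1348]  x^+=[-1.4177, 1.1702, -4.6943]  P^+=[0.1188 -0.0118 0.0109; -0.0118 0.1312 -0.0567; 0.0109 -0.0567 0.3322]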